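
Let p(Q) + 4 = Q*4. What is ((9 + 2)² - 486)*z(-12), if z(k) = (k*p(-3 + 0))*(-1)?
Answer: 70080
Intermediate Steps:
p(Q) = -4 + 4*Q (p(Q) = -4 + Q*4 = -4 + 4*Q)
z(k) = 16*k (z(k) = (k*(-4 + 4*(-3 + 0)))*(-1) = (k*(-4 + 4*(-3)))*(-1) = (k*(-4 - 12))*(-1) = (k*(-16))*(-1) = -16*k*(-1) = 16*k)
((9 + 2)² - 486)*z(-12) = ((9 + 2)² - 486)*(16*(-12)) = (11² - 486)*(-192) = (121 - 486)*(-192) = -365*(-192) = 70080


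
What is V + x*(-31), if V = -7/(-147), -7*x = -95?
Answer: -1262/3 ≈ -420.67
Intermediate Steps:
x = 95/7 (x = -⅐*(-95) = 95/7 ≈ 13.571)
V = 1/21 (V = -7*(-1/147) = 1/21 ≈ 0.047619)
V + x*(-31) = 1/21 + (95/7)*(-31) = 1/21 - 2945/7 = -1262/3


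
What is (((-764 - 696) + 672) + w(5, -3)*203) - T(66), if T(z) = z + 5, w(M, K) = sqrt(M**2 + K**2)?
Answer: -859 + 203*sqrt(34) ≈ 324.68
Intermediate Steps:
w(M, K) = sqrt(K**2 + M**2)
T(z) = 5 + z
(((-764 - 696) + 672) + w(5, -3)*203) - T(66) = (((-764 - 696) + 672) + sqrt((-3)**2 + 5**2)*203) - (5 + 66) = ((-1460 + 672) + sqrt(9 + 25)*203) - 1*71 = (-788 + sqrt(34)*203) - 71 = (-788 + 203*sqrt(34)) - 71 = -859 + 203*sqrt(34)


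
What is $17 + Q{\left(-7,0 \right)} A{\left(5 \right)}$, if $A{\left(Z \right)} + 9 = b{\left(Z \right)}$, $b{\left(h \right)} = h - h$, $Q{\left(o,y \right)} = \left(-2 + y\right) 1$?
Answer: $35$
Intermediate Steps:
$Q{\left(o,y \right)} = -2 + y$
$b{\left(h \right)} = 0$
$A{\left(Z \right)} = -9$ ($A{\left(Z \right)} = -9 + 0 = -9$)
$17 + Q{\left(-7,0 \right)} A{\left(5 \right)} = 17 + \left(-2 + 0\right) \left(-9\right) = 17 - -18 = 17 + 18 = 35$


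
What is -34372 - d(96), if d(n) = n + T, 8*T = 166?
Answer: -137955/4 ≈ -34489.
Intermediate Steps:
T = 83/4 (T = (⅛)*166 = 83/4 ≈ 20.750)
d(n) = 83/4 + n (d(n) = n + 83/4 = 83/4 + n)
-34372 - d(96) = -34372 - (83/4 + 96) = -34372 - 1*467/4 = -34372 - 467/4 = -137955/4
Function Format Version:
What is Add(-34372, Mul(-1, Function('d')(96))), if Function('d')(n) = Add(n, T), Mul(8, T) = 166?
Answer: Rational(-137955, 4) ≈ -34489.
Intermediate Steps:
T = Rational(83, 4) (T = Mul(Rational(1, 8), 166) = Rational(83, 4) ≈ 20.750)
Function('d')(n) = Add(Rational(83, 4), n) (Function('d')(n) = Add(n, Rational(83, 4)) = Add(Rational(83, 4), n))
Add(-34372, Mul(-1, Function('d')(96))) = Add(-34372, Mul(-1, Add(Rational(83, 4), 96))) = Add(-34372, Mul(-1, Rational(467, 4))) = Add(-34372, Rational(-467, 4)) = Rational(-137955, 4)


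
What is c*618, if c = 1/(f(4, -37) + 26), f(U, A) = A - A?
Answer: 309/13 ≈ 23.769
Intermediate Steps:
f(U, A) = 0
c = 1/26 (c = 1/(0 + 26) = 1/26 ≈ 0.038462)
c*618 = (1/26)*618 = 309/13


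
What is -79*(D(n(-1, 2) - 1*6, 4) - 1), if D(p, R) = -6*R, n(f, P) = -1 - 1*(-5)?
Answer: 1975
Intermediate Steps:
n(f, P) = 4 (n(f, P) = -1 + 5 = 4)
-79*(D(n(-1, 2) - 1*6, 4) - 1) = -79*(-6*4 - 1) = -79*(-24 - 1) = -79*(-25) = 1975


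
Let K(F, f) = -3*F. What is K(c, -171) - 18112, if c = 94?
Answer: -18394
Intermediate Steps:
K(c, -171) - 18112 = -3*94 - 18112 = -282 - 18112 = -18394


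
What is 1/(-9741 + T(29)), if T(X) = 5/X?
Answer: -29/282484 ≈ -0.00010266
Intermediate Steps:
1/(-9741 + T(29)) = 1/(-9741 + 5/29) = 1/(-282484/29) = -29/282484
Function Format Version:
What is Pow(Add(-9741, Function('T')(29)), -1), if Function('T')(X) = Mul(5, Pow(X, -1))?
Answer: Rational(-29, 282484) ≈ -0.00010266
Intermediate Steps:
Pow(Add(-9741, Function('T')(29)), -1) = Pow(Add(-9741, Mul(5, Pow(29, -1))), -1) = Pow(Add(-9741, Mul(5, Rational(1, 29))), -1) = Pow(Add(-9741, Rational(5, 29)), -1) = Pow(Rational(-282484, 29), -1) = Rational(-29, 282484)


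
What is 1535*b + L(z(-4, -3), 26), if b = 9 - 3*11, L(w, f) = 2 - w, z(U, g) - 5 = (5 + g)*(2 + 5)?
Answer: -36857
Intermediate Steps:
z(U, g) = 40 + 7*g (z(U, g) = 5 + (5 + g)*(2 + 5) = 5 + (5 + g)*7 = 5 + (35 + 7*g) = 40 + 7*g)
b = -24 (b = 9 - 33 = -24)
1535*b + L(z(-4, -3), 26) = 1535*(-24) + (2 - (40 + 7*(-3))) = -36840 + (2 - (40 - 21)) = -36840 + (2 - 1*19) = -36840 + (2 - 19) = -36840 - 17 = -36857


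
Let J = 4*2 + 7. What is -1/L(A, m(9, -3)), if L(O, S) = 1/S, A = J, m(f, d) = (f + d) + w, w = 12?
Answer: -18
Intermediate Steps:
J = 15 (J = 8 + 7 = 15)
m(f, d) = 12 + d + f (m(f, d) = (f + d) + 12 = (d + f) + 12 = 12 + d + f)
A = 15
-1/L(A, m(9, -3)) = -1/(1/(12 - 3 + 9)) = -1/(1/18) = -1/1/18 = -1*18 = -18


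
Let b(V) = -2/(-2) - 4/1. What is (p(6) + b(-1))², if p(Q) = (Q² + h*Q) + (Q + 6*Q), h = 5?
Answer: 11025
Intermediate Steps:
b(V) = -3 (b(V) = -2*(-½) - 4*1 = 1 - 4 = -3)
p(Q) = Q² + 12*Q (p(Q) = (Q² + 5*Q) + (Q + 6*Q) = (Q² + 5*Q) + 7*Q = Q² + 12*Q)
(p(6) + b(-1))² = (6*(12 + 6) - 3)² = (6*18 - 3)² = (108 - 3)² = 105² = 11025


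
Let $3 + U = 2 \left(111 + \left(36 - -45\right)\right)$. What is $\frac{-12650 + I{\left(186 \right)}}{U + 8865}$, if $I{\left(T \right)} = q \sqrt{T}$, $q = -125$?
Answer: $- \frac{275}{201} - \frac{125 \sqrt{186}}{9246} \approx -1.5525$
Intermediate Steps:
$I{\left(T \right)} = - 125 \sqrt{T}$
$U = 381$ ($U = -3 + 2 \left(111 + \left(36 - -45\right)\right) = -3 + 2 \left(111 + \left(36 + 45\right)\right) = -3 + 2 \left(111 + 81\right) = -3 + 2 \cdot 192 = -3 + 384 = 381$)
$\frac{-12650 + I{\left(186 \right)}}{U + 8865} = \frac{-12650 - 125 \sqrt{186}}{381 + 8865} = \frac{-12650 - 125 \sqrt{186}}{9246} = \left(-12650 - 125 \sqrt{186}\right) \frac{1}{9246} = - \frac{275}{201} - \frac{125 \sqrt{186}}{9246}$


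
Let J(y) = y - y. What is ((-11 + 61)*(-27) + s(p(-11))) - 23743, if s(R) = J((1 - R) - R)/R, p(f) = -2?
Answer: -25093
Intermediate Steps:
J(y) = 0
s(R) = 0 (s(R) = 0/R = 0)
((-11 + 61)*(-27) + s(p(-11))) - 23743 = ((-11 + 61)*(-27) + 0) - 23743 = (50*(-27) + 0) - 23743 = (-1350 + 0) - 23743 = -1350 - 23743 = -25093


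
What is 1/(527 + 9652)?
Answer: 1/10179 ≈ 9.8241e-5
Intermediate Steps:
1/(527 + 9652) = 1/10179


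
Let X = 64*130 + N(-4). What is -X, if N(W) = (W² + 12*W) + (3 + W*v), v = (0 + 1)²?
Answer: -8287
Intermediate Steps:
v = 1 (v = 1² = 1)
N(W) = 3 + W² + 13*W (N(W) = (W² + 12*W) + (3 + W*1) = (W² + 12*W) + (3 + W) = 3 + W² + 13*W)
X = 8287 (X = 64*130 + (3 + (-4)² + 13*(-4)) = 8320 + (3 + 16 - 52) = 8320 - 33 = 8287)
-X = -1*8287 = -8287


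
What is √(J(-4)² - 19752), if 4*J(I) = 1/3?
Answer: I*√2844287/12 ≈ 140.54*I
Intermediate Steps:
J(I) = 1/12 (J(I) = (¼)/3 = (¼)*(⅓) = 1/12)
√(J(-4)² - 19752) = √((1/12)² - 19752) = √(1/144 - 19752) = √(-2844287/144) = I*√2844287/12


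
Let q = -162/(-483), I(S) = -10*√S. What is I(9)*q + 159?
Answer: 23979/161 ≈ 148.94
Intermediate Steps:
q = 54/161 (q = -162*(-1/483) = 54/161 ≈ 0.33540)
I(9)*q + 159 = -10*√9*(54/161) + 159 = -10*3*(54/161) + 159 = -30*54/161 + 159 = -1620/161 + 159 = 23979/161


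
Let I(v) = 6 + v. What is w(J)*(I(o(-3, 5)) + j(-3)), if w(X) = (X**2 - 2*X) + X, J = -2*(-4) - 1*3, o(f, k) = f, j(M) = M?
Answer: 0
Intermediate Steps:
J = 5 (J = 8 - 3 = 5)
w(X) = X**2 - X
w(J)*(I(o(-3, 5)) + j(-3)) = (5*(-1 + 5))*((6 - 3) - 3) = (5*4)*(3 - 3) = 20*0 = 0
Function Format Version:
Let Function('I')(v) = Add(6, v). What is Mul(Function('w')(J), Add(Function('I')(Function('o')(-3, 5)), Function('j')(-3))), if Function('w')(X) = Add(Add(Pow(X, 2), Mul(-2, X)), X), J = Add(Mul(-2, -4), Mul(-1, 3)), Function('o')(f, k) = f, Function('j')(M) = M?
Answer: 0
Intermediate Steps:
J = 5 (J = Add(8, -3) = 5)
Function('w')(X) = Add(Pow(X, 2), Mul(-1, X))
Mul(Function('w')(J), Add(Function('I')(Function('o')(-3, 5)), Function('j')(-3))) = Mul(Mul(5, Add(-1, 5)), Add(Add(6, -3), -3)) = Mul(Mul(5, 4), Add(3, -3)) = Mul(20, 0) = 0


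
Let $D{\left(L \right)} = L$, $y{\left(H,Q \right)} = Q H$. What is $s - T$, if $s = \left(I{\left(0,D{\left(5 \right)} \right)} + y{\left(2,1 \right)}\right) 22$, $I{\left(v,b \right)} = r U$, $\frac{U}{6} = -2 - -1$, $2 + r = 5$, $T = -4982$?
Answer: $4630$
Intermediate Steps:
$y{\left(H,Q \right)} = H Q$
$r = 3$ ($r = -2 + 5 = 3$)
$U = -6$ ($U = 6 \left(-2 - -1\right) = 6 \left(-2 + 1\right) = 6 \left(-1\right) = -6$)
$I{\left(v,b \right)} = -18$ ($I{\left(v,b \right)} = 3 \left(-6\right) = -18$)
$s = -352$ ($s = \left(-18 + 2 \cdot 1\right) 22 = \left(-18 + 2\right) 22 = \left(-16\right) 22 = -352$)
$s - T = -352 - -4982 = -352 + 4982 = 4630$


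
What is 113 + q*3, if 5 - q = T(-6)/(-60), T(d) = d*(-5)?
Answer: 259/2 ≈ 129.50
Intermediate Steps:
T(d) = -5*d
q = 11/2 (q = 5 - (-5*(-6))/(-60) = 5 - 30*(-1)/60 = 5 - 1*(-½) = 5 + ½ = 11/2 ≈ 5.5000)
113 + q*3 = 113 + (11/2)*3 = 113 + 33/2 = 259/2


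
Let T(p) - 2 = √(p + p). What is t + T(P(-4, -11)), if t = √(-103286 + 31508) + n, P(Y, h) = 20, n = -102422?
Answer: -102420 + 2*√10 + I*√71778 ≈ -1.0241e+5 + 267.91*I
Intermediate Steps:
T(p) = 2 + √2*√p (T(p) = 2 + √(p + p) = 2 + √(2*p) = 2 + √2*√p)
t = -102422 + I*√71778 (t = √(-103286 + 31508) - 102422 = √(-71778) - 102422 = I*√71778 - 102422 = -102422 + I*√71778 ≈ -1.0242e+5 + 267.91*I)
t + T(P(-4, -11)) = (-102422 + I*√71778) + (2 + √2*√20) = (-102422 + I*√71778) + (2 + √2*(2*√5)) = (-102422 + I*√71778) + (2 + 2*√10) = -102420 + 2*√10 + I*√71778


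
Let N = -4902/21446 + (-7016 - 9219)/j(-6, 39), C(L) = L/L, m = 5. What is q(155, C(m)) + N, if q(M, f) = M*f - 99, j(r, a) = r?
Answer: 177676127/64338 ≈ 2761.6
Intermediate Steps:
C(L) = 1
q(M, f) = -99 + M*f
N = 174073199/64338 (N = -4902/21446 + (-7016 - 9219)/(-6) = -4902*1/21446 - 16235*(-1/6) = -2451/10723 + 16235/6 = 174073199/64338 ≈ 2705.6)
q(155, C(m)) + N = (-99 + 155*1) + 174073199/64338 = (-99 + 155) + 174073199/64338 = 56 + 174073199/64338 = 177676127/64338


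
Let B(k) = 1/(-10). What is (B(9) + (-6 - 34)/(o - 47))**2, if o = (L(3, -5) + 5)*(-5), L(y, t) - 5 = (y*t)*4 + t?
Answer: 24649/324900 ≈ 0.075866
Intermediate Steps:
L(y, t) = 5 + t + 4*t*y (L(y, t) = 5 + ((y*t)*4 + t) = 5 + ((t*y)*4 + t) = 5 + (4*t*y + t) = 5 + (t + 4*t*y) = 5 + t + 4*t*y)
o = 275 (o = ((5 - 5 + 4*(-5)*3) + 5)*(-5) = ((5 - 5 - 60) + 5)*(-5) = (-60 + 5)*(-5) = -55*(-5) = 275)
B(k) = -1/10
(B(9) + (-6 - 34)/(o - 47))**2 = (-1/10 + (-6 - 34)/(275 - 47))**2 = (-1/10 - 40/228)**2 = (-1/10 - 40*1/228)**2 = (-1/10 - 10/57)**2 = (-157/570)**2 = 24649/324900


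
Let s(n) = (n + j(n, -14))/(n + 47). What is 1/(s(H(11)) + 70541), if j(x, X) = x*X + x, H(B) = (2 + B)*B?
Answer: 95/6700537 ≈ 1.4178e-5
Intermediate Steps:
H(B) = B*(2 + B)
j(x, X) = x + X*x (j(x, X) = X*x + x = x + X*x)
s(n) = -12*n/(47 + n) (s(n) = (n + n*(1 - 14))/(n + 47) = (n + n*(-13))/(47 + n) = (n - 13*n)/(47 + n) = (-12*n)/(47 + n) = -12*n/(47 + n))
1/(s(H(11)) + 70541) = 1/(-12*11*(2 + 11)/(47 + 11*(2 + 11)) + 70541) = 1/(-12*11*13/(47 + 11*13) + 70541) = 1/(-12*143/(47 + 143) + 70541) = 1/(-12*143/190 + 70541) = 1/(-12*143*1/190 + 70541) = 1/(-858/95 + 70541) = 1/(6700537/95) = 95/6700537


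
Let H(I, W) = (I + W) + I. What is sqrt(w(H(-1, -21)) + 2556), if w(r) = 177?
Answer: sqrt(2733) ≈ 52.278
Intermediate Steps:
H(I, W) = W + 2*I
sqrt(w(H(-1, -21)) + 2556) = sqrt(177 + 2556) = sqrt(2733)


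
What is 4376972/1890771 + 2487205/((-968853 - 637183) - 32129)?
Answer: 54832605585/68830997227 ≈ 0.79663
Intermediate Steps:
4376972/1890771 + 2487205/((-968853 - 637183) - 32129) = 4376972*(1/1890771) + 2487205/(-1606036 - 32129) = 4376972/1890771 + 2487205/(-1638165) = 4376972/1890771 + 2487205*(-1/1638165) = 4376972/1890771 - 497441/327633 = 54832605585/68830997227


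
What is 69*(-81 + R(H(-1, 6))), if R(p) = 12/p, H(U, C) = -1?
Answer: -6417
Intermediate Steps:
69*(-81 + R(H(-1, 6))) = 69*(-81 + 12/(-1)) = 69*(-81 + 12*(-1)) = 69*(-81 - 12) = 69*(-93) = -6417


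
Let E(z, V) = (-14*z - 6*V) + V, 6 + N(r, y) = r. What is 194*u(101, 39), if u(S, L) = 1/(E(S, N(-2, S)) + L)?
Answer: -194/1335 ≈ -0.14532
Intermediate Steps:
N(r, y) = -6 + r
E(z, V) = -14*z - 5*V
u(S, L) = 1/(40 + L - 14*S) (u(S, L) = 1/((-14*S - 5*(-6 - 2)) + L) = 1/((-14*S - 5*(-8)) + L) = 1/((-14*S + 40) + L) = 1/((40 - 14*S) + L) = 1/(40 + L - 14*S))
194*u(101, 39) = 194/(40 + 39 - 14*101) = 194/(40 + 39 - 1414) = 194/(-1335) = 194*(-1/1335) = -194/1335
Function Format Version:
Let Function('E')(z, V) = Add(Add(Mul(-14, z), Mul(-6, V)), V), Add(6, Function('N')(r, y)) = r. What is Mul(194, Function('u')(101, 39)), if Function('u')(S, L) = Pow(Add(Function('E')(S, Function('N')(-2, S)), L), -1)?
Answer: Rational(-194, 1335) ≈ -0.14532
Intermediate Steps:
Function('N')(r, y) = Add(-6, r)
Function('E')(z, V) = Add(Mul(-14, z), Mul(-5, V))
Function('u')(S, L) = Pow(Add(40, L, Mul(-14, S)), -1) (Function('u')(S, L) = Pow(Add(Add(Mul(-14, S), Mul(-5, Add(-6, -2))), L), -1) = Pow(Add(Add(Mul(-14, S), Mul(-5, -8)), L), -1) = Pow(Add(Add(Mul(-14, S), 40), L), -1) = Pow(Add(Add(40, Mul(-14, S)), L), -1) = Pow(Add(40, L, Mul(-14, S)), -1))
Mul(194, Function('u')(101, 39)) = Mul(194, Pow(Add(40, 39, Mul(-14, 101)), -1)) = Mul(194, Pow(Add(40, 39, -1414), -1)) = Mul(194, Pow(-1335, -1)) = Mul(194, Rational(-1, 1335)) = Rational(-194, 1335)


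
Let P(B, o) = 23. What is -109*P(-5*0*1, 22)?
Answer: -2507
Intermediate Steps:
-109*P(-5*0*1, 22) = -109*23 = -2507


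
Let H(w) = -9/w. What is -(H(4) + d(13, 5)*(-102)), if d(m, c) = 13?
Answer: 5313/4 ≈ 1328.3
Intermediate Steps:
-(H(4) + d(13, 5)*(-102)) = -(-9/4 + 13*(-102)) = -(-9*1/4 - 1326) = -(-9/4 - 1326) = -1*(-5313/4) = 5313/4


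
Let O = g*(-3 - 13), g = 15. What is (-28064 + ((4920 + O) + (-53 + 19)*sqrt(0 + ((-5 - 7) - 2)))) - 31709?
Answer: -55093 - 34*I*sqrt(14) ≈ -55093.0 - 127.22*I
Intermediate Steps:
O = -240 (O = 15*(-3 - 13) = 15*(-16) = -240)
(-28064 + ((4920 + O) + (-53 + 19)*sqrt(0 + ((-5 - 7) - 2)))) - 31709 = (-28064 + ((4920 - 240) + (-53 + 19)*sqrt(0 + ((-5 - 7) - 2)))) - 31709 = (-28064 + (4680 - 34*sqrt(0 + (-12 - 2)))) - 31709 = (-28064 + (4680 - 34*sqrt(0 - 14))) - 31709 = (-28064 + (4680 - 34*I*sqrt(14))) - 31709 = (-23384 - 34*I*sqrt(14)) - 31709 = -55093 - 34*I*sqrt(14)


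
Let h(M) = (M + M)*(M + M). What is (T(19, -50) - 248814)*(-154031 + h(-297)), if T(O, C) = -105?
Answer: -49486341795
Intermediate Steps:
h(M) = 4*M² (h(M) = (2*M)*(2*M) = 4*M²)
(T(19, -50) - 248814)*(-154031 + h(-297)) = (-105 - 248814)*(-154031 + 4*(-297)²) = -248919*(-154031 + 4*88209) = -248919*(-154031 + 352836) = -248919*198805 = -49486341795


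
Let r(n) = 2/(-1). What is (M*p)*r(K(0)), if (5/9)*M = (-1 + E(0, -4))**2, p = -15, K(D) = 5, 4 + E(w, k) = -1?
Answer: 1944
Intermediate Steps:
E(w, k) = -5 (E(w, k) = -4 - 1 = -5)
r(n) = -2 (r(n) = 2*(-1) = -2)
M = 324/5 (M = 9*(-1 - 5)**2/5 = (9/5)*(-6)**2 = (9/5)*36 = 324/5 ≈ 64.800)
(M*p)*r(K(0)) = ((324/5)*(-15))*(-2) = -972*(-2) = 1944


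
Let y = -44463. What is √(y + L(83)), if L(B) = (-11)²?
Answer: I*√44342 ≈ 210.58*I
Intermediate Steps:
L(B) = 121
√(y + L(83)) = √(-44463 + 121) = √(-44342) = I*√44342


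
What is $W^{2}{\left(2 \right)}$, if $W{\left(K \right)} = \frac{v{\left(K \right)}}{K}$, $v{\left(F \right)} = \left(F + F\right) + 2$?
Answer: $9$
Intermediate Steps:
$v{\left(F \right)} = 2 + 2 F$ ($v{\left(F \right)} = 2 F + 2 = 2 + 2 F$)
$W{\left(K \right)} = \frac{2 + 2 K}{K}$
$W^{2}{\left(2 \right)} = \left(2 + \frac{2}{2}\right)^{2} = \left(2 + 2 \cdot \frac{1}{2}\right)^{2} = \left(2 + 1\right)^{2} = 3^{2} = 9$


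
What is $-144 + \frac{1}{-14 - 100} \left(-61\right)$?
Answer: $- \frac{16355}{114} \approx -143.46$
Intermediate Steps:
$-144 + \frac{1}{-14 - 100} \left(-61\right) = -144 + \frac{1}{-114} \left(-61\right) = -144 - - \frac{61}{114} = -144 + \frac{61}{114} = - \frac{16355}{114}$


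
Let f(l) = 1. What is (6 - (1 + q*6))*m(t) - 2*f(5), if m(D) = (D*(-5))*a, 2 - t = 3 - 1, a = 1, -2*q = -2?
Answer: -2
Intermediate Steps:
q = 1 (q = -½*(-2) = 1)
t = 0 (t = 2 - (3 - 1) = 2 - 1*2 = 2 - 2 = 0)
m(D) = -5*D (m(D) = (D*(-5))*1 = -5*D*1 = -5*D)
(6 - (1 + q*6))*m(t) - 2*f(5) = (6 - (1 + 1*6))*(-5*0) - 2*1 = (6 - (1 + 6))*0 - 2 = (6 - 1*7)*0 - 2 = (6 - 7)*0 - 2 = -1*0 - 2 = 0 - 2 = -2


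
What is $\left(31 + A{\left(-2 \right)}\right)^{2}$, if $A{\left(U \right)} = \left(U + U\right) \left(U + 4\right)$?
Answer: $529$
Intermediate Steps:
$A{\left(U \right)} = 2 U \left(4 + U\right)$
$\left(31 + A{\left(-2 \right)}\right)^{2} = \left(31 + 2 \left(-2\right) \left(4 - 2\right)\right)^{2} = \left(31 + 2 \left(-2\right) 2\right)^{2} = \left(31 - 8\right)^{2} = 23^{2} = 529$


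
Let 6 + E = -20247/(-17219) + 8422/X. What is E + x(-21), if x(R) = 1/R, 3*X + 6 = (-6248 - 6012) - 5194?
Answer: -738780561/116917010 ≈ -6.3188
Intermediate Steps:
X = -5820 (X = -2 + ((-6248 - 6012) - 5194)/3 = -2 + (-12260 - 5194)/3 = -2 + (⅓)*(-17454) = -2 - 5818 = -5820)
E = -314234179/50107290 (E = -6 + (-20247/(-17219) + 8422/(-5820)) = -6 + (-20247*(-1/17219) + 8422*(-1/5820)) = -6 + (20247/17219 - 4211/2910) = -6 - 13590439/50107290 = -314234179/50107290 ≈ -6.2712)
E + x(-21) = -314234179/50107290 + 1/(-21) = -314234179/50107290 - 1/21 = -738780561/116917010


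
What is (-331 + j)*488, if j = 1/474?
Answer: -38281892/237 ≈ -1.6153e+5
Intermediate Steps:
j = 1/474 ≈ 0.0021097
(-331 + j)*488 = (-331 + 1/474)*488 = -156893/474*488 = -38281892/237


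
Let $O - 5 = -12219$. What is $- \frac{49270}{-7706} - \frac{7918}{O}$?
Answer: $\frac{165699972}{23530271} \approx 7.042$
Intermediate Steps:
$O = -12214$ ($O = 5 - 12219 = -12214$)
$- \frac{49270}{-7706} - \frac{7918}{O} = - \frac{49270}{-7706} - \frac{7918}{-12214} = \left(-49270\right) \left(- \frac{1}{7706}\right) - - \frac{3959}{6107} = \frac{24635}{3853} + \frac{3959}{6107} = \frac{165699972}{23530271}$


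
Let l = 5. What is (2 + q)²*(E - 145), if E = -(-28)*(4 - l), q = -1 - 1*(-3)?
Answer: -2768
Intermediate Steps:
q = 2 (q = -1 + 3 = 2)
E = -28 (E = -(-28)*(4 - 1*5) = -(-28)*(4 - 5) = -(-28)*(-1) = -7*4 = -28)
(2 + q)²*(E - 145) = (2 + 2)²*(-28 - 145) = 4²*(-173) = 16*(-173) = -2768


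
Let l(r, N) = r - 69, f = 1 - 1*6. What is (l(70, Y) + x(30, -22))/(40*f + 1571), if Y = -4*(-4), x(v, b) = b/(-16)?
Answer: 19/10968 ≈ 0.0017323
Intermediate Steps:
x(v, b) = -b/16 (x(v, b) = b*(-1/16) = -b/16)
f = -5 (f = 1 - 6 = -5)
Y = 16
l(r, N) = -69 + r
(l(70, Y) + x(30, -22))/(40*f + 1571) = ((-69 + 70) - 1/16*(-22))/(40*(-5) + 1571) = (1 + 11/8)/(-200 + 1571) = (19/8)/1371 = (19/8)*(1/1371) = 19/10968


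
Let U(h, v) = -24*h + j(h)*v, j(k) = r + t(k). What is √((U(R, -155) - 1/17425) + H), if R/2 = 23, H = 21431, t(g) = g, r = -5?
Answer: √169693083003/3485 ≈ 118.20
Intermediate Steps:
j(k) = -5 + k
R = 46 (R = 2*23 = 46)
U(h, v) = -24*h + v*(-5 + h) (U(h, v) = -24*h + (-5 + h)*v = -24*h + v*(-5 + h))
√((U(R, -155) - 1/17425) + H) = √(((-24*46 - 155*(-5 + 46)) - 1/17425) + 21431) = √(((-1104 - 155*41) - 1*1/17425) + 21431) = √(((-1104 - 6355) - 1/17425) + 21431) = √((-7459 - 1/17425) + 21431) = √(-129973076/17425 + 21431) = √(243462099/17425) = √169693083003/3485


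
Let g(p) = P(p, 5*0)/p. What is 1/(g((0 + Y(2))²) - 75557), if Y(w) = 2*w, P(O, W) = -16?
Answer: -1/75558 ≈ -1.3235e-5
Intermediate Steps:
g(p) = -16/p
1/(g((0 + Y(2))²) - 75557) = 1/(-16/(0 + 2*2)² - 75557) = 1/(-16/(0 + 4)² - 75557) = 1/(-16/(4²) - 75557) = 1/(-16/16 - 75557) = 1/(-16*1/16 - 75557) = 1/(-1 - 75557) = 1/(-75558) = -1/75558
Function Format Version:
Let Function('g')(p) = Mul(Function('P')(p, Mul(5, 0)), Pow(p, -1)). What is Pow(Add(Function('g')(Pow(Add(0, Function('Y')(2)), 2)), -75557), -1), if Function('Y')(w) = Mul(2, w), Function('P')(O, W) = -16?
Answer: Rational(-1, 75558) ≈ -1.3235e-5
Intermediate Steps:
Function('g')(p) = Mul(-16, Pow(p, -1))
Pow(Add(Function('g')(Pow(Add(0, Function('Y')(2)), 2)), -75557), -1) = Pow(Add(Mul(-16, Pow(Pow(Add(0, Mul(2, 2)), 2), -1)), -75557), -1) = Pow(Add(Mul(-16, Pow(Pow(Add(0, 4), 2), -1)), -75557), -1) = Pow(Add(Mul(-16, Pow(Pow(4, 2), -1)), -75557), -1) = Pow(Add(Mul(-16, Pow(16, -1)), -75557), -1) = Pow(Add(Mul(-16, Rational(1, 16)), -75557), -1) = Pow(Add(-1, -75557), -1) = Pow(-75558, -1) = Rational(-1, 75558)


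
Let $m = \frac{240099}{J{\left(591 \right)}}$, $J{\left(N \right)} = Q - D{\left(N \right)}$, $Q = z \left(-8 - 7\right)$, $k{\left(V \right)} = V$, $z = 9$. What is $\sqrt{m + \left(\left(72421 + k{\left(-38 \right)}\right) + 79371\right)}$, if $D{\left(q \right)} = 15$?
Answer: $\frac{\sqrt{15015334}}{10} \approx 387.5$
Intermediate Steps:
$Q = -135$ ($Q = 9 \left(-8 - 7\right) = 9 \left(-15\right) = -135$)
$J{\left(N \right)} = -150$ ($J{\left(N \right)} = -135 - 15 = -150$)
$m = - \frac{80033}{50}$ ($m = \frac{240099}{-150} = 240099 \left(- \frac{1}{150}\right) = - \frac{80033}{50} \approx -1600.7$)
$\sqrt{m + \left(\left(72421 + k{\left(-38 \right)}\right) + 79371\right)} = \sqrt{- \frac{80033}{50} + \left(\left(72421 - 38\right) + 79371\right)} = \sqrt{- \frac{80033}{50} + \left(72383 + 79371\right)} = \sqrt{- \frac{80033}{50} + 151754} = \sqrt{\frac{7507667}{50}} = \frac{\sqrt{15015334}}{10}$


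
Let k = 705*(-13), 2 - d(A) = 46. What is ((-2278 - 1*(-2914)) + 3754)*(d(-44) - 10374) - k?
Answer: -45725855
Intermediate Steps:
d(A) = -44 (d(A) = 2 - 1*46 = 2 - 46 = -44)
k = -9165
((-2278 - 1*(-2914)) + 3754)*(d(-44) - 10374) - k = ((-2278 - 1*(-2914)) + 3754)*(-44 - 10374) - 1*(-9165) = ((-2278 + 2914) + 3754)*(-10418) + 9165 = (636 + 3754)*(-10418) + 9165 = 4390*(-10418) + 9165 = -45735020 + 9165 = -45725855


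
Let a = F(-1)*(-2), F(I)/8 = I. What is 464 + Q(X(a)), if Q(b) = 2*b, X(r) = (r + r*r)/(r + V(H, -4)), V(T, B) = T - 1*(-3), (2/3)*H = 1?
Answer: 20112/41 ≈ 490.54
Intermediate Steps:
H = 3/2 (H = (3/2)*1 = 3/2 ≈ 1.5000)
F(I) = 8*I
V(T, B) = 3 + T (V(T, B) = T + 3 = 3 + T)
a = 16 (a = (8*(-1))*(-2) = -8*(-2) = 16)
X(r) = (r + r**2)/(9/2 + r) (X(r) = (r + r*r)/(r + (3 + 3/2)) = (r + r**2)/(r + 9/2) = (r + r**2)/(9/2 + r))
464 + Q(X(a)) = 464 + 2*(2*16*(1 + 16)/(9 + 2*16)) = 464 + 2*(2*16*17/(9 + 32)) = 464 + 2*(2*16*17/41) = 464 + 2*(2*16*(1/41)*17) = 464 + 2*(544/41) = 464 + 1088/41 = 20112/41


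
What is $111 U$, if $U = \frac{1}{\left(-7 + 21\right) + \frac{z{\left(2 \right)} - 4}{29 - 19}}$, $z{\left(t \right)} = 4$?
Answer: $\frac{111}{14} \approx 7.9286$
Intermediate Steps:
$U = \frac{1}{14}$ ($U = \frac{1}{\left(-7 + 21\right) + \frac{4 - 4}{29 - 19}} = \frac{1}{14 + \frac{0}{10}} = \frac{1}{14 + 0 \cdot \frac{1}{10}} = \frac{1}{14 + 0} = \frac{1}{14} \approx 0.071429$)
$111 U = 111 \cdot \frac{1}{14} = \frac{111}{14}$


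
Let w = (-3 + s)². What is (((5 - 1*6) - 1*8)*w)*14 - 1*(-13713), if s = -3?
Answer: 9177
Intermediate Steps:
w = 36 (w = (-3 - 3)² = (-6)² = 36)
(((5 - 1*6) - 1*8)*w)*14 - 1*(-13713) = (((5 - 1*6) - 1*8)*36)*14 - 1*(-13713) = (((5 - 6) - 8)*36)*14 + 13713 = ((-1 - 8)*36)*14 + 13713 = -9*36*14 + 13713 = -324*14 + 13713 = -4536 + 13713 = 9177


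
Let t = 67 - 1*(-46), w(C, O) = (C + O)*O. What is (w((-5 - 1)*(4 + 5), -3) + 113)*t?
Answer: 32092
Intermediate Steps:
w(C, O) = O*(C + O)
t = 113 (t = 67 + 46 = 113)
(w((-5 - 1)*(4 + 5), -3) + 113)*t = (-3*((-5 - 1)*(4 + 5) - 3) + 113)*113 = (-3*(-6*9 - 3) + 113)*113 = (-3*(-54 - 3) + 113)*113 = (-3*(-57) + 113)*113 = (171 + 113)*113 = 284*113 = 32092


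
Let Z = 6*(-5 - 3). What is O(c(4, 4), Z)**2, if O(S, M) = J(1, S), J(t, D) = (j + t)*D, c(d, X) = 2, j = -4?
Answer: 36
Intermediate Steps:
Z = -48 (Z = 6*(-8) = -48)
J(t, D) = D*(-4 + t) (J(t, D) = (-4 + t)*D = D*(-4 + t))
O(S, M) = -3*S (O(S, M) = S*(-4 + 1) = S*(-3) = -3*S)
O(c(4, 4), Z)**2 = (-3*2)**2 = (-6)**2 = 36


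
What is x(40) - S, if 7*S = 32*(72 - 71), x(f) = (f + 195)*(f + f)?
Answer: 131568/7 ≈ 18795.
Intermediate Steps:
x(f) = 2*f*(195 + f) (x(f) = (195 + f)*(2*f) = 2*f*(195 + f))
S = 32/7 (S = (32*(72 - 71))/7 = (32*1)/7 = (⅐)*32 = 32/7 ≈ 4.5714)
x(40) - S = 2*40*(195 + 40) - 1*32/7 = 2*40*235 - 32/7 = 18800 - 32/7 = 131568/7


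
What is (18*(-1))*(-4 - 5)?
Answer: 162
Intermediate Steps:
(18*(-1))*(-4 - 5) = -18*(-9) = 162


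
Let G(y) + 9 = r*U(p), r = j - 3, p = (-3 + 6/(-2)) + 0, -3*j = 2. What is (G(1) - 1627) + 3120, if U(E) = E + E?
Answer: 1528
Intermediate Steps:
j = -⅔ (j = -⅓*2 = -⅔ ≈ -0.66667)
p = -6 (p = (-3 + 6*(-½)) + 0 = (-3 - 3) + 0 = -6 + 0 = -6)
r = -11/3 (r = -⅔ - 3 = -11/3 ≈ -3.6667)
U(E) = 2*E
G(y) = 35 (G(y) = -9 - 22*(-6)/3 = -9 - 11/3*(-12) = -9 + 44 = 35)
(G(1) - 1627) + 3120 = (35 - 1627) + 3120 = -1592 + 3120 = 1528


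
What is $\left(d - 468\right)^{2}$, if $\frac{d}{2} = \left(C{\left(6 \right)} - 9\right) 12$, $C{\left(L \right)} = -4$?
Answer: $608400$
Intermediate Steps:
$d = -312$ ($d = 2 \left(-4 - 9\right) 12 = 2 \left(\left(-13\right) 12\right) = 2 \left(-156\right) = -312$)
$\left(d - 468\right)^{2} = \left(-312 - 468\right)^{2} = \left(-780\right)^{2} = 608400$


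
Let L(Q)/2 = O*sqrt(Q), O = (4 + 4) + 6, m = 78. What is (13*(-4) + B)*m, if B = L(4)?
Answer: 312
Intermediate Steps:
O = 14 (O = 8 + 6 = 14)
L(Q) = 28*sqrt(Q) (L(Q) = 2*(14*sqrt(Q)) = 28*sqrt(Q))
B = 56 (B = 28*sqrt(4) = 28*2 = 56)
(13*(-4) + B)*m = (13*(-4) + 56)*78 = (-52 + 56)*78 = 4*78 = 312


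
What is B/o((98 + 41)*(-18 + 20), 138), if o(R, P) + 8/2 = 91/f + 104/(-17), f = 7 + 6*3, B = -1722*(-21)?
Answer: -15368850/2753 ≈ -5582.6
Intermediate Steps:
B = 36162
f = 25 (f = 7 + 18 = 25)
o(R, P) = -2753/425 (o(R, P) = -4 + (91/25 + 104/(-17)) = -4 + (91*(1/25) + 104*(-1/17)) = -4 + (91/25 - 104/17) = -4 - 1053/425 = -2753/425)
B/o((98 + 41)*(-18 + 20), 138) = 36162/(-2753/425) = 36162*(-425/2753) = -15368850/2753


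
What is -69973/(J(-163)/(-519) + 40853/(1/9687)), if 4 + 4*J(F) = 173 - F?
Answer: -36315987/205390622626 ≈ -0.00017681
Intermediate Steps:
J(F) = 169/4 - F/4 (J(F) = -1 + (173 - F)/4 = -1 + (173/4 - F/4) = 169/4 - F/4)
-69973/(J(-163)/(-519) + 40853/(1/9687)) = -69973/((169/4 - ¼*(-163))/(-519) + 40853/(1/9687)) = -69973/((169/4 + 163/4)*(-1/519) + 40853/(1/9687)) = -69973/(83*(-1/519) + 40853*9687) = -69973/(-83/519 + 395743011) = -69973/205390622626/519 = -69973*519/205390622626 = -36315987/205390622626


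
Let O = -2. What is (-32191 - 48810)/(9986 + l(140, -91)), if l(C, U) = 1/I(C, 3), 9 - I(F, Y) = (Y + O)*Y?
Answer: -486006/59917 ≈ -8.1113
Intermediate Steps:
I(F, Y) = 9 - Y*(-2 + Y) (I(F, Y) = 9 - (Y - 2)*Y = 9 - (-2 + Y)*Y = 9 - Y*(-2 + Y))
l(C, U) = 1/6 (l(C, U) = 1/(9 - 1*3**2 + 2*3) = 1/(9 - 1*9 + 6) = 1/(9 - 9 + 6) = 1/6)
(-32191 - 48810)/(9986 + l(140, -91)) = (-32191 - 48810)/(9986 + 1/6) = -81001/59917/6 = -81001*6/59917 = -486006/59917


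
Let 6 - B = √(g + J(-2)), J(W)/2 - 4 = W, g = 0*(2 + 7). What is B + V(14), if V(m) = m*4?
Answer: 60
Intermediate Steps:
g = 0 (g = 0*9 = 0)
J(W) = 8 + 2*W
V(m) = 4*m
B = 4 (B = 6 - √(0 + (8 + 2*(-2))) = 6 - √(0 + (8 - 4)) = 6 - √(0 + 4) = 6 - √4 = 6 - 1*2 = 6 - 2 = 4)
B + V(14) = 4 + 4*14 = 4 + 56 = 60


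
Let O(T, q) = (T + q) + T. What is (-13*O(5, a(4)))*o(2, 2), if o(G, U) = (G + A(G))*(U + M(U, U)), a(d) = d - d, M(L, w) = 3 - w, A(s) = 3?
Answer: -1950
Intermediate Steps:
a(d) = 0
o(G, U) = 9 + 3*G (o(G, U) = (G + 3)*(U + (3 - U)) = (3 + G)*3 = 9 + 3*G)
O(T, q) = q + 2*T
(-13*O(5, a(4)))*o(2, 2) = (-13*(0 + 2*5))*(9 + 3*2) = (-13*(0 + 10))*(9 + 6) = -13*10*15 = -130*15 = -1950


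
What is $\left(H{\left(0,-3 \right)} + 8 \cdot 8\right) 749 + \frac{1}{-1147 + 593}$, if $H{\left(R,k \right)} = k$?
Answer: $\frac{25311705}{554} \approx 45689.0$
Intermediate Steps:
$\left(H{\left(0,-3 \right)} + 8 \cdot 8\right) 749 + \frac{1}{-1147 + 593} = \left(-3 + 8 \cdot 8\right) 749 + \frac{1}{-1147 + 593} = \left(-3 + 64\right) 749 + \frac{1}{-554} = 61 \cdot 749 - \frac{1}{554} = 45689 - \frac{1}{554} = \frac{25311705}{554}$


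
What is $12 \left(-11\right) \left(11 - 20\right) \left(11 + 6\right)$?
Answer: $20196$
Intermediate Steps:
$12 \left(-11\right) \left(11 - 20\right) \left(11 + 6\right) = - 132 \left(11 - 20\right) 17 = - 132 \left(\left(-9\right) 17\right) = \left(-132\right) \left(-153\right) = 20196$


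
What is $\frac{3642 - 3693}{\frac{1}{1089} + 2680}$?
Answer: $- \frac{55539}{2918521} \approx -0.01903$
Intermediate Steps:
$\frac{3642 - 3693}{\frac{1}{1089} + 2680} = - \frac{51}{\frac{1}{1089} + 2680} = - \frac{51}{\frac{2918521}{1089}} = \left(-51\right) \frac{1089}{2918521} = - \frac{55539}{2918521}$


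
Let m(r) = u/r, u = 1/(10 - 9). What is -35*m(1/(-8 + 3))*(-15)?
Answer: -2625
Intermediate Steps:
u = 1 (u = 1/1 = 1)
m(r) = 1/r
-35*m(1/(-8 + 3))*(-15) = -35/(1/(-8 + 3))*(-15) = -35/(1/(-5))*(-15) = -35/(-⅕)*(-15) = -35*(-5)*(-15) = 175*(-15) = -2625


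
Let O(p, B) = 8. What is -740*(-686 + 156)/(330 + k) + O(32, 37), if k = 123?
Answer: 395824/453 ≈ 873.78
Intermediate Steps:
-740*(-686 + 156)/(330 + k) + O(32, 37) = -740*(-686 + 156)/(330 + 123) + 8 = -(-392200)/453 + 8 = -740*(-530/453) + 8 = 392200/453 + 8 = 395824/453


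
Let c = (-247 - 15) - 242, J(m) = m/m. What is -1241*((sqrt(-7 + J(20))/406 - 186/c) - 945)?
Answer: 98472109/84 - 1241*I*sqrt(6)/406 ≈ 1.1723e+6 - 7.4872*I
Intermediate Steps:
J(m) = 1
c = -504 (c = -262 - 242 = -504)
-1241*((sqrt(-7 + J(20))/406 - 186/c) - 945) = -1241*((sqrt(-7 + 1)/406 - 186/(-504)) - 945) = -1241*((sqrt(-6)*(1/406) - 186*(-1/504)) - 945) = -1241*(((I*sqrt(6))*(1/406) + 31/84) - 945) = -1241*((I*sqrt(6)/406 + 31/84) - 945) = -1241*((31/84 + I*sqrt(6)/406) - 945) = -1241*(-79349/84 + I*sqrt(6)/406) = 98472109/84 - 1241*I*sqrt(6)/406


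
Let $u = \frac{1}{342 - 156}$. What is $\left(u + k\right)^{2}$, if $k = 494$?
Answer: $\frac{8442853225}{34596} \approx 2.4404 \cdot 10^{5}$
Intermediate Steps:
$u = \frac{1}{186} \approx 0.0053763$
$\left(u + k\right)^{2} = \left(\frac{1}{186} + 494\right)^{2} = \left(\frac{91885}{186}\right)^{2} = \frac{8442853225}{34596}$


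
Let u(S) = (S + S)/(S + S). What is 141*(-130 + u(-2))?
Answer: -18189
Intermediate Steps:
u(S) = 1 (u(S) = (2*S)/((2*S)) = (2*S)*(1/(2*S)) = 1)
141*(-130 + u(-2)) = 141*(-130 + 1) = 141*(-129) = -18189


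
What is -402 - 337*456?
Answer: -154074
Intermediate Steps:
-402 - 337*456 = -402 - 153672 = -154074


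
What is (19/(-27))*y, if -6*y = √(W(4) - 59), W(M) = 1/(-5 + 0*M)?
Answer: 19*I*√370/405 ≈ 0.9024*I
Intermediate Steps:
W(M) = -⅕ (W(M) = 1/(-5 + 0) = 1/(-5) = -⅕)
y = -I*√370/15 (y = -√(-⅕ - 59)/6 = -I*√370/15 ≈ -1.2824*I)
(19/(-27))*y = (19/(-27))*(-I*√370/15) = (19*(-1/27))*(-I*√370/15) = -(-19)*I*√370/405 = 19*I*√370/405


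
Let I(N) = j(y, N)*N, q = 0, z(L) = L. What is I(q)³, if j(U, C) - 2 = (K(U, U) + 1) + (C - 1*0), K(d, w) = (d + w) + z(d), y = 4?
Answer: 0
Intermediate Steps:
K(d, w) = w + 2*d (K(d, w) = (d + w) + d = w + 2*d)
j(U, C) = 3 + C + 3*U (j(U, C) = 2 + (((U + 2*U) + 1) + (C - 1*0)) = 2 + ((3*U + 1) + (C + 0)) = 2 + ((1 + 3*U) + C) = 2 + (1 + C + 3*U) = 3 + C + 3*U)
I(N) = N*(15 + N) (I(N) = (3 + N + 3*4)*N = (3 + N + 12)*N = (15 + N)*N = N*(15 + N))
I(q)³ = (0*(15 + 0))³ = (0*15)³ = 0³ = 0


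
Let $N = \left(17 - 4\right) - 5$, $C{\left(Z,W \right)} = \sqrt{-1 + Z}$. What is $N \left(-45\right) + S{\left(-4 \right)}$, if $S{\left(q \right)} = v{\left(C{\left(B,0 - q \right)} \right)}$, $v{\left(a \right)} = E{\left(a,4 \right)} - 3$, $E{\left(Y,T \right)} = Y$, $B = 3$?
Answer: $-363 + \sqrt{2} \approx -361.59$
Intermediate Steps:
$v{\left(a \right)} = -3 + a$ ($v{\left(a \right)} = a - 3 = -3 + a$)
$S{\left(q \right)} = -3 + \sqrt{2}$ ($S{\left(q \right)} = -3 + \sqrt{-1 + 3} = -3 + \sqrt{2}$)
$N = 8$ ($N = 13 - 5 = 8$)
$N \left(-45\right) + S{\left(-4 \right)} = 8 \left(-45\right) - \left(3 - \sqrt{2}\right) = -360 - \left(3 - \sqrt{2}\right) = -363 + \sqrt{2}$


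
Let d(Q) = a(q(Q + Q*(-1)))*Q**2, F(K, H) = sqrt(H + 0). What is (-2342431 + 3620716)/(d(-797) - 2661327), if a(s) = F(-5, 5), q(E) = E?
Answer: -3401934384195/5065209032524 - 811978136565*sqrt(5)/5065209032524 ≈ -1.0301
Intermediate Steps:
F(K, H) = sqrt(H)
a(s) = sqrt(5)
d(Q) = sqrt(5)*Q**2
(-2342431 + 3620716)/(d(-797) - 2661327) = (-2342431 + 3620716)/(sqrt(5)*(-797)**2 - 2661327) = 1278285/(sqrt(5)*635209 - 2661327) = 1278285/(635209*sqrt(5) - 2661327) = 1278285/(-2661327 + 635209*sqrt(5))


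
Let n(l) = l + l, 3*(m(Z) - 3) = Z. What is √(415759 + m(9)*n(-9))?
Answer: √415651 ≈ 644.71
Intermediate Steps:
m(Z) = 3 + Z/3
n(l) = 2*l
√(415759 + m(9)*n(-9)) = √(415759 + (3 + (⅓)*9)*(2*(-9))) = √(415759 + (3 + 3)*(-18)) = √(415759 + 6*(-18)) = √(415759 - 108) = √415651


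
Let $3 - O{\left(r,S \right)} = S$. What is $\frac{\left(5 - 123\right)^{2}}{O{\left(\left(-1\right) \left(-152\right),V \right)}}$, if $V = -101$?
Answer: $\frac{3481}{26} \approx 133.88$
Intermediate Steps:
$O{\left(r,S \right)} = 3 - S$
$\frac{\left(5 - 123\right)^{2}}{O{\left(\left(-1\right) \left(-152\right),V \right)}} = \frac{\left(5 - 123\right)^{2}}{3 - -101} = \frac{\left(-118\right)^{2}}{3 + 101} = \frac{13924}{104} = 13924 \cdot \frac{1}{104} = \frac{3481}{26}$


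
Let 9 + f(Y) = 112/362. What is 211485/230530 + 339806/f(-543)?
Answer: -2835677740735/72524738 ≈ -39099.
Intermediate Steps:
f(Y) = -1573/181 (f(Y) = -9 + 112/362 = -9 + 112*(1/362) = -9 + 56/181 = -1573/181)
211485/230530 + 339806/f(-543) = 211485/230530 + 339806/(-1573/181) = 211485*(1/230530) + 339806*(-181/1573) = 42297/46106 - 61504886/1573 = -2835677740735/72524738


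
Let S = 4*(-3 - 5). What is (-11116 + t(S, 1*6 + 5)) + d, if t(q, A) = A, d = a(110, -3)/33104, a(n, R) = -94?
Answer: -183810007/16552 ≈ -11105.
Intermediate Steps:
d = -47/16552 (d = -94/33104 = -94*1/33104 = -47/16552 ≈ -0.0028395)
S = -32 (S = 4*(-8) = -32)
(-11116 + t(S, 1*6 + 5)) + d = (-11116 + (1*6 + 5)) - 47/16552 = (-11116 + (6 + 5)) - 47/16552 = (-11116 + 11) - 47/16552 = -11105 - 47/16552 = -183810007/16552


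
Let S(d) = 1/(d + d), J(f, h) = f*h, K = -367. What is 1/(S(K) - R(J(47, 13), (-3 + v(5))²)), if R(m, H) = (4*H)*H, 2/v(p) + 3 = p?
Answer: -734/46977 ≈ -0.015625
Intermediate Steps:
v(p) = 2/(-3 + p)
R(m, H) = 4*H²
S(d) = 1/(2*d)
1/(S(K) - R(J(47, 13), (-3 + v(5))²)) = 1/((½)/(-367) - 4*((-3 + 2/(-3 + 5))²)²) = 1/((½)*(-1/367) - 4*((-3 + 2/2)²)²) = 1/(-1/734 - 4*((-3 + 2*(½))²)²) = 1/(-1/734 - 4*((-3 + 1)²)²) = 1/(-1/734 - 4*((-2)²)²) = 1/(-1/734 - 4*4²) = 1/(-1/734 - 4*16) = 1/(-1/734 - 1*64) = 1/(-1/734 - 64) = 1/(-46977/734) = -734/46977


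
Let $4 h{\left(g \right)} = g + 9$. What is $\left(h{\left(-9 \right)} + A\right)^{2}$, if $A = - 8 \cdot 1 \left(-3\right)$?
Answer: $576$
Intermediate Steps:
$h{\left(g \right)} = \frac{9}{4} + \frac{g}{4}$ ($h{\left(g \right)} = \frac{g + 9}{4} = \frac{9 + g}{4} = \frac{9}{4} + \frac{g}{4}$)
$A = 24$ ($A = \left(-8\right) \left(-3\right) = 24$)
$\left(h{\left(-9 \right)} + A\right)^{2} = \left(\left(\frac{9}{4} + \frac{1}{4} \left(-9\right)\right) + 24\right)^{2} = \left(\left(\frac{9}{4} - \frac{9}{4}\right) + 24\right)^{2} = \left(0 + 24\right)^{2} = 24^{2} = 576$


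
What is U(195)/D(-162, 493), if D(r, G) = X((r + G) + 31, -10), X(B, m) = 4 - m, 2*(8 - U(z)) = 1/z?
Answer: 3119/5460 ≈ 0.57125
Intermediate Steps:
U(z) = 8 - 1/(2*z)
D(r, G) = 14 (D(r, G) = 4 - 1*(-10) = 4 + 10 = 14)
U(195)/D(-162, 493) = (8 - ½/195)/14 = (8 - ½*1/195)*(1/14) = (8 - 1/390)*(1/14) = (3119/390)*(1/14) = 3119/5460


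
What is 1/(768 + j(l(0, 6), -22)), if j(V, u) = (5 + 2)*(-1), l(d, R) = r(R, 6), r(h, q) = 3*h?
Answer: 1/761 ≈ 0.0013141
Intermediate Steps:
l(d, R) = 3*R
j(V, u) = -7 (j(V, u) = 7*(-1) = -7)
1/(768 + j(l(0, 6), -22)) = 1/(768 - 7) = 1/761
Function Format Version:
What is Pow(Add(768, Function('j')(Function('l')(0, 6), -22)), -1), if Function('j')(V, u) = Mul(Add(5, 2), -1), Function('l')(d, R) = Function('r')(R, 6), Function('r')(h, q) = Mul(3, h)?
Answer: Rational(1, 761) ≈ 0.0013141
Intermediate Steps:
Function('l')(d, R) = Mul(3, R)
Function('j')(V, u) = -7 (Function('j')(V, u) = Mul(7, -1) = -7)
Pow(Add(768, Function('j')(Function('l')(0, 6), -22)), -1) = Pow(Add(768, -7), -1) = Pow(761, -1) = Rational(1, 761)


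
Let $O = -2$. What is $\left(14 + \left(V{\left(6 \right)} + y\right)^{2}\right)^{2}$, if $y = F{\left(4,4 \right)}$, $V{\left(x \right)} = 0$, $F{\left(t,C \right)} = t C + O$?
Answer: $44100$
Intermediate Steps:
$F{\left(t,C \right)} = -2 + C t$ ($F{\left(t,C \right)} = t C - 2 = C t - 2 = -2 + C t$)
$y = 14$ ($y = -2 + 4 \cdot 4 = -2 + 16 = 14$)
$\left(14 + \left(V{\left(6 \right)} + y\right)^{2}\right)^{2} = \left(14 + \left(0 + 14\right)^{2}\right)^{2} = \left(14 + 14^{2}\right)^{2} = \left(14 + 196\right)^{2} = 210^{2} = 44100$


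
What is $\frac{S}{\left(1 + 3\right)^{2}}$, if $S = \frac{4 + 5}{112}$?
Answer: $\frac{9}{1792} \approx 0.0050223$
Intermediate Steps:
$S = \frac{9}{112}$ ($S = \frac{1}{112} \cdot 9 = \frac{9}{112} \approx 0.080357$)
$\frac{S}{\left(1 + 3\right)^{2}} = \frac{9}{112 \left(1 + 3\right)^{2}} = \frac{9}{112 \cdot 4^{2}} = \frac{9}{112 \cdot 16} = \frac{9}{112} \cdot \frac{1}{16} = \frac{9}{1792}$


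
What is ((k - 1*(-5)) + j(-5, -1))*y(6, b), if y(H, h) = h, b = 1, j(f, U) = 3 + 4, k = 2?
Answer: 14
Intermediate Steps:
j(f, U) = 7
((k - 1*(-5)) + j(-5, -1))*y(6, b) = ((2 - 1*(-5)) + 7)*1 = ((2 + 5) + 7)*1 = (7 + 7)*1 = 14*1 = 14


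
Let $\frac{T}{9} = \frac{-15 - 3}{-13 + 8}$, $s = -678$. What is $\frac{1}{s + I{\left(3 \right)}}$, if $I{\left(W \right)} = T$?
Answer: $- \frac{5}{3228} \approx -0.0015489$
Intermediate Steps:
$T = \frac{162}{5}$ ($T = 9 \frac{-15 - 3}{-13 + 8} = 9 \left(- \frac{18}{-5}\right) = 9 \left(\left(-18\right) \left(- \frac{1}{5}\right)\right) = 9 \cdot \frac{18}{5} = \frac{162}{5} \approx 32.4$)
$I{\left(W \right)} = \frac{162}{5}$
$\frac{1}{s + I{\left(3 \right)}} = \frac{1}{-678 + \frac{162}{5}} = \frac{1}{- \frac{3228}{5}} = - \frac{5}{3228}$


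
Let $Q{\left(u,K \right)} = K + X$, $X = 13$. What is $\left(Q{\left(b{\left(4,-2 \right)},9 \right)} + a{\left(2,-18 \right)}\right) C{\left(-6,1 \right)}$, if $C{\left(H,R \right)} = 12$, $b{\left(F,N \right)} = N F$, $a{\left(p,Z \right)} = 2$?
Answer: $288$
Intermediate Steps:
$b{\left(F,N \right)} = F N$
$Q{\left(u,K \right)} = 13 + K$ ($Q{\left(u,K \right)} = K + 13 = 13 + K$)
$\left(Q{\left(b{\left(4,-2 \right)},9 \right)} + a{\left(2,-18 \right)}\right) C{\left(-6,1 \right)} = \left(\left(13 + 9\right) + 2\right) 12 = \left(22 + 2\right) 12 = 24 \cdot 12 = 288$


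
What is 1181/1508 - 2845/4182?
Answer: 324341/3153228 ≈ 0.10286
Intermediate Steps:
1181/1508 - 2845/4182 = 324341/3153228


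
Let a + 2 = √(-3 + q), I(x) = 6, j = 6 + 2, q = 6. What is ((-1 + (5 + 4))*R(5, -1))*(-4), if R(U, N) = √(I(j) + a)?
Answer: -32*√(4 + √3) ≈ -76.613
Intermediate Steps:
j = 8
a = -2 + √3 (a = -2 + √(-3 + 6) = -2 + √3 ≈ -0.26795)
R(U, N) = √(4 + √3) (R(U, N) = √(6 + (-2 + √3)) = √(4 + √3))
((-1 + (5 + 4))*R(5, -1))*(-4) = ((-1 + (5 + 4))*√(4 + √3))*(-4) = ((-1 + 9)*√(4 + √3))*(-4) = (8*√(4 + √3))*(-4) = -32*√(4 + √3)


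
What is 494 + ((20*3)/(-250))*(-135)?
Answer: 2632/5 ≈ 526.40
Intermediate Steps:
494 + ((20*3)/(-250))*(-135) = 494 + (60*(-1/250))*(-135) = 494 - 6/25*(-135) = 494 + 162/5 = 2632/5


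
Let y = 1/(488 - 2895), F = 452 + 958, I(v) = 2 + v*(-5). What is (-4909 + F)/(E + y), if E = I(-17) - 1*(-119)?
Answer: -8422093/495841 ≈ -16.985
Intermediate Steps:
I(v) = 2 - 5*v
E = 206 (E = (2 - 5*(-17)) - 1*(-119) = (2 + 85) + 119 = 87 + 119 = 206)
F = 1410
y = -1/2407 (y = 1/(-2407) = -1/2407 ≈ -0.00041546)
(-4909 + F)/(E + y) = (-4909 + 1410)/(206 - 1/2407) = -3499/495841/2407 = -3499*2407/495841 = -8422093/495841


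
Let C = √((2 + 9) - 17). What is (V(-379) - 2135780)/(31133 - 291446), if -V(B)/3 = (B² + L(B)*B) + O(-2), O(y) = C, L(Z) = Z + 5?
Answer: 2991941/260313 + I*√6/86771 ≈ 11.494 + 2.8229e-5*I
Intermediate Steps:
C = I*√6 (C = √(11 - 17) = √(-6) = I*√6 ≈ 2.4495*I)
L(Z) = 5 + Z
O(y) = I*√6
V(B) = -3*B² - 3*I*√6 - 3*B*(5 + B) (V(B) = -3*((B² + (5 + B)*B) + I*√6) = -3*((B² + B*(5 + B)) + I*√6) = -3*(B² + I*√6 + B*(5 + B)) = -3*B² - 3*I*√6 - 3*B*(5 + B))
(V(-379) - 2135780)/(31133 - 291446) = ((-3*(-379)² - 3*I*√6 - 3*(-379)*(5 - 379)) - 2135780)/(31133 - 291446) = ((-3*143641 - 3*I*√6 - 3*(-379)*(-374)) - 2135780)/(-260313) = ((-430923 - 3*I*√6 - 425238) - 2135780)*(-1/260313) = ((-856161 - 3*I*√6) - 2135780)*(-1/260313) = (-2991941 - 3*I*√6)*(-1/260313) = 2991941/260313 + I*√6/86771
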